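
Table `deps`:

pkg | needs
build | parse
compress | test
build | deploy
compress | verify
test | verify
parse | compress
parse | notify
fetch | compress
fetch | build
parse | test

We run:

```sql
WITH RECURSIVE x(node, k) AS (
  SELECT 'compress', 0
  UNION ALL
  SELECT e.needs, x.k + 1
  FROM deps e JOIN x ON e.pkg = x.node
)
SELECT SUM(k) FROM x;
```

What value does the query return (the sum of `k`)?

4

Base: (compress, k=0).
Iteration 1: edges from {compress} -> (test, k=1), (verify, k=1).
Iteration 2: edges from {test,verify} -> (verify, k=2).
Iteration 3: no outgoing edges from {verify}; recursion stops.
SUM(k) = 0 + 1 + 1 + 2 = 4.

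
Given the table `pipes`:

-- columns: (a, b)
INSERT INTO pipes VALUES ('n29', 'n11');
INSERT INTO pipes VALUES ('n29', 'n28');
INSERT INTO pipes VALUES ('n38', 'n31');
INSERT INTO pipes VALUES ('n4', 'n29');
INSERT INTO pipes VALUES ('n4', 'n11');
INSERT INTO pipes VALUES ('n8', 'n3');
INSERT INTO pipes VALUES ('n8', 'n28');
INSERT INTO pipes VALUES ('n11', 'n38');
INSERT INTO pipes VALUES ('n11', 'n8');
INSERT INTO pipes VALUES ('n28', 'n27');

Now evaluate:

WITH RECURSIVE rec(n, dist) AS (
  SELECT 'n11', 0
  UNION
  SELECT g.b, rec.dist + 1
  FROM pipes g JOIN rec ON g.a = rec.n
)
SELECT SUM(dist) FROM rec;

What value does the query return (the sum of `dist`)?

Base: (n11, dist=0).
Iteration 1: edges from {n11} -> (n38, dist=1), (n8, dist=1).
Iteration 2: edges from {n38,n8} -> (n28, dist=2), (n3, dist=2), (n31, dist=2).
Iteration 3: edges from {n28,n3,n31} -> (n27, dist=3).
Iteration 4: no outgoing edges from {n27}; recursion stops.
SUM(dist) = 0 + 1 + 1 + 2 + 2 + 2 + 3 = 11.

11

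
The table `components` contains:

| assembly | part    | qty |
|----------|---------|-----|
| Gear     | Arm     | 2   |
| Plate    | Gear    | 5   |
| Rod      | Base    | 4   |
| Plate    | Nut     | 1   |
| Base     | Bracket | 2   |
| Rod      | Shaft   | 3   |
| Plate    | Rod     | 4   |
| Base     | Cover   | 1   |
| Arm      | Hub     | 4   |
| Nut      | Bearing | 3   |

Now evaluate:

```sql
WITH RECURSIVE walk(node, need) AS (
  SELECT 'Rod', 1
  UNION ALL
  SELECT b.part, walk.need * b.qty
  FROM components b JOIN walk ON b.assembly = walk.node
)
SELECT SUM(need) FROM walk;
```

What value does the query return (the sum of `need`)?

Base: (Rod, need=1).
Iteration 1: components of {Rod} -> Base = 1*4 = 4, Shaft = 1*3 = 3.
Iteration 2: components of {Base,Shaft} -> Bracket = 4*2 = 8, Cover = 4*1 = 4.
Iteration 3: no further components; recursion stops.
SUM(need) = 1 + 3 + 4 + 4 + 8 = 20.

20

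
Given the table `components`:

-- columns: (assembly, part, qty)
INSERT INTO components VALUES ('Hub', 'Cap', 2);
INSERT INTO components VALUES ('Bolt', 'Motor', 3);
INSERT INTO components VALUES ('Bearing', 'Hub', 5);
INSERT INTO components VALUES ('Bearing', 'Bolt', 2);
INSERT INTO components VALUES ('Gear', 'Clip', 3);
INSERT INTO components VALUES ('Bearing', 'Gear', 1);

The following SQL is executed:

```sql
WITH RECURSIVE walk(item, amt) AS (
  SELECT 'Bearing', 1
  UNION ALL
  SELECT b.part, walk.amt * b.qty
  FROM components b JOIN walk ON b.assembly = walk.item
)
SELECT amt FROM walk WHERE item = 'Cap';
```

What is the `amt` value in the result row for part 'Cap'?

Base: (Bearing, amt=1).
Iteration 1: components of {Bearing} -> Bolt = 1*2 = 2, Gear = 1*1 = 1, Hub = 1*5 = 5.
Iteration 2: components of {Bolt,Gear,Hub} -> Cap = 5*2 = 10, Clip = 1*3 = 3, Motor = 2*3 = 6.
Iteration 3: no further components; recursion stops.

10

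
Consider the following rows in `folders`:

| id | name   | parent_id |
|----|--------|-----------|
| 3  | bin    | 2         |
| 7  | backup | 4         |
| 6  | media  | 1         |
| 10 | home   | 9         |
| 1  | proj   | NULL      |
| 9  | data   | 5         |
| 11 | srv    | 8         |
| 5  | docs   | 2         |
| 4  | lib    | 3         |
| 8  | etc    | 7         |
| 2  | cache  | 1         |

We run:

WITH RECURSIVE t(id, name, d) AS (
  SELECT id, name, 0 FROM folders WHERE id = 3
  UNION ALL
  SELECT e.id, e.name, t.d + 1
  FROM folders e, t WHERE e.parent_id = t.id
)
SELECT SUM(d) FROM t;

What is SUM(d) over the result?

Base: id=3 (bin) at d 0.
Iteration 1: rows with parent_id in {3} -> lib (id 4, d 1).
Iteration 2: rows with parent_id in {4} -> backup (id 7, d 2).
Iteration 3: rows with parent_id in {7} -> etc (id 8, d 3).
Iteration 4: rows with parent_id in {8} -> srv (id 11, d 4).
Iteration 5: no rows with parent_id in {11}; recursion stops.
SUM(d) = 0 + 1 + 2 + 3 + 4 = 10.

10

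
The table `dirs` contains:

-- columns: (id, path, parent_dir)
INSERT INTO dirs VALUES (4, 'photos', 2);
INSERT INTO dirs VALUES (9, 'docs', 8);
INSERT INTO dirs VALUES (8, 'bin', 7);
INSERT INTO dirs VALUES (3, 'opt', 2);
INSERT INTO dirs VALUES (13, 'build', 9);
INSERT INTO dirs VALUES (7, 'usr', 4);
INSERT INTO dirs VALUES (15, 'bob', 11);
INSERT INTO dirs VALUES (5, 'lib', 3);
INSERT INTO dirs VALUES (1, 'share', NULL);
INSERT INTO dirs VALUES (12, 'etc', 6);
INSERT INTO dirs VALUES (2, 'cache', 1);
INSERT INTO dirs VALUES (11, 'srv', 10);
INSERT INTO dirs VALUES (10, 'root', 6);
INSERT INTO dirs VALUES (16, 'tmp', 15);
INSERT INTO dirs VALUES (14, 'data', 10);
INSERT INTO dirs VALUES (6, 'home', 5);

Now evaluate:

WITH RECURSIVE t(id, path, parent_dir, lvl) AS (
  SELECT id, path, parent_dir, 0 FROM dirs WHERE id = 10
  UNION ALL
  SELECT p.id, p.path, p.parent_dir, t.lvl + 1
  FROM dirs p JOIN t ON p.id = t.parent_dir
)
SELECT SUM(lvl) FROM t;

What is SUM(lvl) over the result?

15

Base: id=10 (root), parent_dir=6, lvl 0.
Iteration 1: join on id=6 -> home (id 6, parent_dir=5, lvl 1).
Iteration 2: join on id=5 -> lib (id 5, parent_dir=3, lvl 2).
Iteration 3: join on id=3 -> opt (id 3, parent_dir=2, lvl 3).
Iteration 4: join on id=2 -> cache (id 2, parent_dir=1, lvl 4).
Iteration 5: join on id=1 -> share (id 1, parent_dir=NULL, lvl 5).
Iteration 6: parent_dir is NULL; no match; recursion stops.
SUM(lvl) = 0 + 1 + 2 + 3 + 4 + 5 = 15.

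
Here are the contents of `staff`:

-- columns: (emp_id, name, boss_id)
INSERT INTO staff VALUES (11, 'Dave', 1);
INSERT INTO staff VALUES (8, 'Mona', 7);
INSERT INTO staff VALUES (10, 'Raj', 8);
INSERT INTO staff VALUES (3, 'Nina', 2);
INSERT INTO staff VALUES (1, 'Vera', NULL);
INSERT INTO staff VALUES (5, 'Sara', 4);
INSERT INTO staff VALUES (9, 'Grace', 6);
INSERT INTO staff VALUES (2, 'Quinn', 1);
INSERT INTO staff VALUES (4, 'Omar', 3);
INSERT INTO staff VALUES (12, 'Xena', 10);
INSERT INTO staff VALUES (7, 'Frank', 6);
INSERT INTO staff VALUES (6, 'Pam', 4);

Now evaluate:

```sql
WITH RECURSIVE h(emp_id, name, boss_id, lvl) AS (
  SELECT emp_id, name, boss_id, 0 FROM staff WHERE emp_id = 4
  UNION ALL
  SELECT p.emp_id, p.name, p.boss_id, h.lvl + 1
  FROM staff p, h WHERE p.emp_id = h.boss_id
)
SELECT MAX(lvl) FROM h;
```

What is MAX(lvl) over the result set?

3

Base: emp_id=4 (Omar), boss_id=3, lvl 0.
Iteration 1: join on emp_id=3 -> Nina (id 3, boss_id=2, lvl 1).
Iteration 2: join on emp_id=2 -> Quinn (id 2, boss_id=1, lvl 2).
Iteration 3: join on emp_id=1 -> Vera (id 1, boss_id=NULL, lvl 3).
Iteration 4: boss_id is NULL; no match; recursion stops.
lvl values: 0, 1, 2, 3; the maximum is 3.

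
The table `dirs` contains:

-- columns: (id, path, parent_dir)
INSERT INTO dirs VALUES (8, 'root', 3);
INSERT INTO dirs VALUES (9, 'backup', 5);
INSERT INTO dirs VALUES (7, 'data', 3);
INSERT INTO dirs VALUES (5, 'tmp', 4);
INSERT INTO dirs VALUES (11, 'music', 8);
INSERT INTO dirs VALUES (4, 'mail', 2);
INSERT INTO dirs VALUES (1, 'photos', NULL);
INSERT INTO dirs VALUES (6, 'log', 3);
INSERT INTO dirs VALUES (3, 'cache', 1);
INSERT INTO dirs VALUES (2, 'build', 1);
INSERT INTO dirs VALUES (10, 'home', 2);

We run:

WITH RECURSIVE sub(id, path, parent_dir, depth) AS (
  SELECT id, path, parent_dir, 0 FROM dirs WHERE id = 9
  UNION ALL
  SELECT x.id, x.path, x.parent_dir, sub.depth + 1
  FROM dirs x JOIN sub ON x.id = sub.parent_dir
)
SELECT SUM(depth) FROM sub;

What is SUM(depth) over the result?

Base: id=9 (backup), parent_dir=5, depth 0.
Iteration 1: join on id=5 -> tmp (id 5, parent_dir=4, depth 1).
Iteration 2: join on id=4 -> mail (id 4, parent_dir=2, depth 2).
Iteration 3: join on id=2 -> build (id 2, parent_dir=1, depth 3).
Iteration 4: join on id=1 -> photos (id 1, parent_dir=NULL, depth 4).
Iteration 5: parent_dir is NULL; no match; recursion stops.
SUM(depth) = 0 + 1 + 2 + 3 + 4 = 10.

10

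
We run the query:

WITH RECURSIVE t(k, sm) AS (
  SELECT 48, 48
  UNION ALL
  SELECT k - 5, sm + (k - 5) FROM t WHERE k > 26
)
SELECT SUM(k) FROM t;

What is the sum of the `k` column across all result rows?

213

Base: k=48, sm=48.
Iteration 1: 48 > 26 holds -> k = 48 - 5 = 43, sm = 48 + 43 = 91.
Iteration 2: 43 > 26 holds -> k = 43 - 5 = 38, sm = 91 + 38 = 129.
Iteration 3: 38 > 26 holds -> k = 38 - 5 = 33, sm = 129 + 33 = 162.
Iteration 4: 33 > 26 holds -> k = 33 - 5 = 28, sm = 162 + 28 = 190.
Iteration 5: 28 > 26 holds -> k = 28 - 5 = 23, sm = 190 + 23 = 213.
Iteration 6: 23 > 26 fails; recursion stops.
SUM(k) = 48 + 43 + 38 + 33 + 28 + 23 = 213.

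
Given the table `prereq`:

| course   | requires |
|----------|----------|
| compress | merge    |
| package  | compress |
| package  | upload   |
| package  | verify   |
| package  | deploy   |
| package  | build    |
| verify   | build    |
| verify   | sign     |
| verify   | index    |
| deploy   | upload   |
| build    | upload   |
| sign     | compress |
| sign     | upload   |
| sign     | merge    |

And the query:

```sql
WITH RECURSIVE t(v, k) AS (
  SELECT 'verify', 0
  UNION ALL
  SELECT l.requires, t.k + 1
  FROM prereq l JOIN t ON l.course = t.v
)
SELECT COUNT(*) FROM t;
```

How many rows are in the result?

Base: (verify, k=0).
Iteration 1: edges from {verify} -> (build, k=1), (index, k=1), (sign, k=1).
Iteration 2: edges from {build,index,sign} -> (compress, k=2), (merge, k=2), (upload, k=2) x2. [UNION ALL keeps all 4 new rows, including repeats]
Iteration 3: edges from {compress,merge,upload} -> (merge, k=3).
Iteration 4: no outgoing edges from {merge}; recursion stops.
Total rows emitted: 9.

9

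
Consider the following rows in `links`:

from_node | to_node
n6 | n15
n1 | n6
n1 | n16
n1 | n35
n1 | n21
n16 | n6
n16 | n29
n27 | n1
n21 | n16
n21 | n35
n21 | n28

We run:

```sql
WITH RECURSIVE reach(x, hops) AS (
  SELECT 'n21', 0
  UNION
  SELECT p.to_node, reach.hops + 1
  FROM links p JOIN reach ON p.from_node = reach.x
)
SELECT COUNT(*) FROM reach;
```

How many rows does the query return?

Base: (n21, hops=0).
Iteration 1: edges from {n21} -> (n16, hops=1), (n28, hops=1), (n35, hops=1).
Iteration 2: edges from {n16,n28,n35} -> (n29, hops=2), (n6, hops=2).
Iteration 3: edges from {n29,n6} -> (n15, hops=3).
Iteration 4: no outgoing edges from {n15}; recursion stops.
Total rows emitted: 7.

7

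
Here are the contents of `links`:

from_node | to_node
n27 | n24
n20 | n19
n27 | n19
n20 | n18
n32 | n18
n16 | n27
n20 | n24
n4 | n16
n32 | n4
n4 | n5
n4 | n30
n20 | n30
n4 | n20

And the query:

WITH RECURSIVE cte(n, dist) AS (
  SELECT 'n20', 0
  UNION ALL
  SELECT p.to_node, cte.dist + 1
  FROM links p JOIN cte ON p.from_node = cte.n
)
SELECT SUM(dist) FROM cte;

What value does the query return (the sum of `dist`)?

4

Base: (n20, dist=0).
Iteration 1: edges from {n20} -> (n18, dist=1), (n19, dist=1), (n24, dist=1), (n30, dist=1).
Iteration 2: no outgoing edges from {n18,n19,n24,n30}; recursion stops.
SUM(dist) = 0 + 1 + 1 + 1 + 1 = 4.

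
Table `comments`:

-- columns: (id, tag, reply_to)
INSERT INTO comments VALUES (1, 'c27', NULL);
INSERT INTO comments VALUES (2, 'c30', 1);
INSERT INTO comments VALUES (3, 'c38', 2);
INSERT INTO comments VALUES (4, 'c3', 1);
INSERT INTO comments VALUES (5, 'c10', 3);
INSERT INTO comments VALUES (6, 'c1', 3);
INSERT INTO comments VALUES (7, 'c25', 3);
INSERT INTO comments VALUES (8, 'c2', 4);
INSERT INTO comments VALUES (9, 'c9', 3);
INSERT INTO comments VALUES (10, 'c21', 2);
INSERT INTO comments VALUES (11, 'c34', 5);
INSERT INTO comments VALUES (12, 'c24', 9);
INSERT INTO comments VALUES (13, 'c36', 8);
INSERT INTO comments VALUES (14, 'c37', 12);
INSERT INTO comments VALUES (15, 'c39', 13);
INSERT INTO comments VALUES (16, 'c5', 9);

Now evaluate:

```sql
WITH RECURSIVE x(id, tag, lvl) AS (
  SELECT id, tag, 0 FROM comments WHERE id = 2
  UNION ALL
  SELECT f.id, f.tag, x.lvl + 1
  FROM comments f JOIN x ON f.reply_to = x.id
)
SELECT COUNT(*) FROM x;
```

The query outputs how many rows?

11

Base: id=2 (c30) at lvl 0.
Iteration 1: rows with reply_to in {2} -> c38 (id 3, lvl 1), c21 (id 10, lvl 1).
Iteration 2: rows with reply_to in {3,10} -> c10 (id 5, lvl 2), c1 (id 6, lvl 2), c25 (id 7, lvl 2), c9 (id 9, lvl 2).
Iteration 3: rows with reply_to in {5,6,7,9} -> c34 (id 11, lvl 3), c24 (id 12, lvl 3), c5 (id 16, lvl 3).
Iteration 4: rows with reply_to in {11,12,16} -> c37 (id 14, lvl 4).
Iteration 5: no rows with reply_to in {14}; recursion stops.
Total rows emitted: 11.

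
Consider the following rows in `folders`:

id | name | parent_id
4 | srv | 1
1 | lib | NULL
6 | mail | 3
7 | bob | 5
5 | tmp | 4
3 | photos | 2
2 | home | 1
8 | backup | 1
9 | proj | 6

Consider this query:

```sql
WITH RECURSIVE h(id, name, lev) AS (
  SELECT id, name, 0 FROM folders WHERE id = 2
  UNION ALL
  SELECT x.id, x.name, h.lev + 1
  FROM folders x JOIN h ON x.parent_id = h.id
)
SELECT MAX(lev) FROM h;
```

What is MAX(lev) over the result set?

3

Base: id=2 (home) at lev 0.
Iteration 1: rows with parent_id in {2} -> photos (id 3, lev 1).
Iteration 2: rows with parent_id in {3} -> mail (id 6, lev 2).
Iteration 3: rows with parent_id in {6} -> proj (id 9, lev 3).
Iteration 4: no rows with parent_id in {9}; recursion stops.
lev values: 0, 1, 2, 3; the maximum is 3.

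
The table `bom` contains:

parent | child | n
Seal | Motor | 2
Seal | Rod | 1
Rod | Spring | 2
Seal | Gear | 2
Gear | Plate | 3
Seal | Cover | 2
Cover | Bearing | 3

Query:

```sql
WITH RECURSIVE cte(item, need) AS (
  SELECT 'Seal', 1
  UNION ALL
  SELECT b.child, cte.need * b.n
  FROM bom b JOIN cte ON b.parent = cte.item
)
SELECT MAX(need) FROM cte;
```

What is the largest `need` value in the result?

6

Base: (Seal, need=1).
Iteration 1: components of {Seal} -> Cover = 1*2 = 2, Gear = 1*2 = 2, Motor = 1*2 = 2, Rod = 1*1 = 1.
Iteration 2: components of {Cover,Gear,Motor,Rod} -> Bearing = 2*3 = 6, Plate = 2*3 = 6, Spring = 1*2 = 2.
Iteration 3: no further components; recursion stops.
need values: 1, 2, 1, 2, 2, 2, 6, 6; the maximum is 6.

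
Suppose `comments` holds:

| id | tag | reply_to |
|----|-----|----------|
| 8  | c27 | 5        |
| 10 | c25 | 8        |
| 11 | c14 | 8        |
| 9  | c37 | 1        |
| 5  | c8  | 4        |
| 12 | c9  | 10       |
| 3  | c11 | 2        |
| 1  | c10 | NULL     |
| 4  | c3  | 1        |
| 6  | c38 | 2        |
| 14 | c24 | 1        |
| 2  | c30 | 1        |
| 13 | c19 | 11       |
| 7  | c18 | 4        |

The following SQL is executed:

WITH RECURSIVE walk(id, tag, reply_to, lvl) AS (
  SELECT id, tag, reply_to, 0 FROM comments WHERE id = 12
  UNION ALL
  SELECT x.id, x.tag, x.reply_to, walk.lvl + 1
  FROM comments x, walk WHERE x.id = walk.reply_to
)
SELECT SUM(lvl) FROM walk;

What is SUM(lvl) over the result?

15

Base: id=12 (c9), reply_to=10, lvl 0.
Iteration 1: join on id=10 -> c25 (id 10, reply_to=8, lvl 1).
Iteration 2: join on id=8 -> c27 (id 8, reply_to=5, lvl 2).
Iteration 3: join on id=5 -> c8 (id 5, reply_to=4, lvl 3).
Iteration 4: join on id=4 -> c3 (id 4, reply_to=1, lvl 4).
Iteration 5: join on id=1 -> c10 (id 1, reply_to=NULL, lvl 5).
Iteration 6: reply_to is NULL; no match; recursion stops.
SUM(lvl) = 0 + 1 + 2 + 3 + 4 + 5 = 15.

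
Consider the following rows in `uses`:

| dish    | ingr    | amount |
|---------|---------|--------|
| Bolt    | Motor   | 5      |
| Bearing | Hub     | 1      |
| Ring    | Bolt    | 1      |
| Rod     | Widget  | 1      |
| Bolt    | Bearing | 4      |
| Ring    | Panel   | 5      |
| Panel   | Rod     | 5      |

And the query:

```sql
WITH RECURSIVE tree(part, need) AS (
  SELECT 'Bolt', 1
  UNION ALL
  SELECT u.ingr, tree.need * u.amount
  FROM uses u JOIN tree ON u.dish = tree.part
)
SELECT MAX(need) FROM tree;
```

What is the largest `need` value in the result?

Base: (Bolt, need=1).
Iteration 1: components of {Bolt} -> Bearing = 1*4 = 4, Motor = 1*5 = 5.
Iteration 2: components of {Bearing,Motor} -> Hub = 4*1 = 4.
Iteration 3: no further components; recursion stops.
need values: 1, 5, 4, 4; the maximum is 5.

5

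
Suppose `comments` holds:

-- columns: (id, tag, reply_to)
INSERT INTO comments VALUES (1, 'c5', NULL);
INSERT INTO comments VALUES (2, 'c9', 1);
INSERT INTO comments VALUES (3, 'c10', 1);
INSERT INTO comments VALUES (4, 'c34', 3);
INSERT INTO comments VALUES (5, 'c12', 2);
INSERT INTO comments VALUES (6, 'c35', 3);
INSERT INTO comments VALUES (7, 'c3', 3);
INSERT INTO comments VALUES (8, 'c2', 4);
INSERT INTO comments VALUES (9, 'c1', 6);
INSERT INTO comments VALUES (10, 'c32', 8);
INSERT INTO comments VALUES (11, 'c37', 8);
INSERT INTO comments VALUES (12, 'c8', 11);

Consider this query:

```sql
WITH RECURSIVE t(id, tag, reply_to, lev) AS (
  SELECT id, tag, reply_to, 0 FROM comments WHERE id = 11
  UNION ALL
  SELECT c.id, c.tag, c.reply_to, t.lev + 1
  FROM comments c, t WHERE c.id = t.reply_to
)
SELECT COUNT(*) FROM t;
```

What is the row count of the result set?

5

Base: id=11 (c37), reply_to=8, lev 0.
Iteration 1: join on id=8 -> c2 (id 8, reply_to=4, lev 1).
Iteration 2: join on id=4 -> c34 (id 4, reply_to=3, lev 2).
Iteration 3: join on id=3 -> c10 (id 3, reply_to=1, lev 3).
Iteration 4: join on id=1 -> c5 (id 1, reply_to=NULL, lev 4).
Iteration 5: reply_to is NULL; no match; recursion stops.
Total rows emitted: 5.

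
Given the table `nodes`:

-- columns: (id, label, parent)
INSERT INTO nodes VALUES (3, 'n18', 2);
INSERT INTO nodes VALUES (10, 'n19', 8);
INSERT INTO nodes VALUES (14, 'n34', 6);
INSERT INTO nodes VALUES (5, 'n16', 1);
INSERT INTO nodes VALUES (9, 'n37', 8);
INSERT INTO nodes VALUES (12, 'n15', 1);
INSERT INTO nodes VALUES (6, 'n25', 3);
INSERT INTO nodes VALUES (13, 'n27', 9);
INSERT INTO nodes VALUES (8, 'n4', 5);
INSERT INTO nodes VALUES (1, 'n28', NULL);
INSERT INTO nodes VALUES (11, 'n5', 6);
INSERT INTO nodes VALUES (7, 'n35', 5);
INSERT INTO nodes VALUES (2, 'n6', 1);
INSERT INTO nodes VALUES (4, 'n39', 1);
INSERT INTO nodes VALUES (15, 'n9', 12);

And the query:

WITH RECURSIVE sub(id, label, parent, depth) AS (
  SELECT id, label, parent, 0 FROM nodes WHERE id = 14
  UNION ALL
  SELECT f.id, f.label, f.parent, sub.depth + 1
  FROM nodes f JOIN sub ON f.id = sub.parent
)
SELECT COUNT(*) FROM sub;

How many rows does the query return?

Base: id=14 (n34), parent=6, depth 0.
Iteration 1: join on id=6 -> n25 (id 6, parent=3, depth 1).
Iteration 2: join on id=3 -> n18 (id 3, parent=2, depth 2).
Iteration 3: join on id=2 -> n6 (id 2, parent=1, depth 3).
Iteration 4: join on id=1 -> n28 (id 1, parent=NULL, depth 4).
Iteration 5: parent is NULL; no match; recursion stops.
Total rows emitted: 5.

5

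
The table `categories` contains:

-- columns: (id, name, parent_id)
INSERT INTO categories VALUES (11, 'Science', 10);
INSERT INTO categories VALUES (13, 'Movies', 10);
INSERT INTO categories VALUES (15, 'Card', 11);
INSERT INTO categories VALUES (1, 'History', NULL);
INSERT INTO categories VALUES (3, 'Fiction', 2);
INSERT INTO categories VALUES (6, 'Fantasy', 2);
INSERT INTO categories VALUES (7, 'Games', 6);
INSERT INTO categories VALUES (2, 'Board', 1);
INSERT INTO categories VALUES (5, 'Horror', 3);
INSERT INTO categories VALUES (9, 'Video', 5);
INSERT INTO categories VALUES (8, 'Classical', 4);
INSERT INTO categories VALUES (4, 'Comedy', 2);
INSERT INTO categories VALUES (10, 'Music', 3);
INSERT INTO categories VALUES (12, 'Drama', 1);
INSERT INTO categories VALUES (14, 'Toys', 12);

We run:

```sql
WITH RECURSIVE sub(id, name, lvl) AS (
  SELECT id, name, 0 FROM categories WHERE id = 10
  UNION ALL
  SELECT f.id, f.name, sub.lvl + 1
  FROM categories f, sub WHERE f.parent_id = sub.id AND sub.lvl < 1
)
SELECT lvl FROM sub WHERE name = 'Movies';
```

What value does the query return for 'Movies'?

Base: id=10 (Music) at lvl 0.
Iteration 1: rows with parent_id in {10} -> Science (id 11, lvl 1), Movies (id 13, lvl 1).
Iteration 2: lvl < 1 fails for all current rows; recursion stops.

1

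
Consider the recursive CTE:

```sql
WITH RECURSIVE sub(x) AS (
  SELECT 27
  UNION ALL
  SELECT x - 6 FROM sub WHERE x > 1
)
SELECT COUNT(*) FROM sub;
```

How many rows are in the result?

6

Base: x=27.
Iteration 1: 27 > 1 holds -> x = 27 - 6 = 21.
Iteration 2: 21 > 1 holds -> x = 21 - 6 = 15.
Iteration 3: 15 > 1 holds -> x = 15 - 6 = 9.
Iteration 4: 9 > 1 holds -> x = 9 - 6 = 3.
Iteration 5: 3 > 1 holds -> x = 3 - 6 = -3.
Iteration 6: -3 > 1 fails; recursion stops.
Total rows emitted: 6.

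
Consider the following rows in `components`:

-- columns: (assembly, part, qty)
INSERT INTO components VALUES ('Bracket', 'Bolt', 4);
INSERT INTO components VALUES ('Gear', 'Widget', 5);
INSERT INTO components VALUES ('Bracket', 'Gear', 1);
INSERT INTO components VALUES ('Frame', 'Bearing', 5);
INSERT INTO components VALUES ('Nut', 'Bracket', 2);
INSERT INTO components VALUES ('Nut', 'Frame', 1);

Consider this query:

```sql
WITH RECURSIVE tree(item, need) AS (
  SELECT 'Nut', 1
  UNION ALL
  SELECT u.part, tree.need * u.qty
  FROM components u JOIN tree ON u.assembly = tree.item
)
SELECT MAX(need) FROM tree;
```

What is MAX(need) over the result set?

10

Base: (Nut, need=1).
Iteration 1: components of {Nut} -> Bracket = 1*2 = 2, Frame = 1*1 = 1.
Iteration 2: components of {Bracket,Frame} -> Bearing = 1*5 = 5, Bolt = 2*4 = 8, Gear = 2*1 = 2.
Iteration 3: components of {Bearing,Bolt,Gear} -> Widget = 2*5 = 10.
Iteration 4: no further components; recursion stops.
need values: 1, 2, 1, 8, 2, 5, 10; the maximum is 10.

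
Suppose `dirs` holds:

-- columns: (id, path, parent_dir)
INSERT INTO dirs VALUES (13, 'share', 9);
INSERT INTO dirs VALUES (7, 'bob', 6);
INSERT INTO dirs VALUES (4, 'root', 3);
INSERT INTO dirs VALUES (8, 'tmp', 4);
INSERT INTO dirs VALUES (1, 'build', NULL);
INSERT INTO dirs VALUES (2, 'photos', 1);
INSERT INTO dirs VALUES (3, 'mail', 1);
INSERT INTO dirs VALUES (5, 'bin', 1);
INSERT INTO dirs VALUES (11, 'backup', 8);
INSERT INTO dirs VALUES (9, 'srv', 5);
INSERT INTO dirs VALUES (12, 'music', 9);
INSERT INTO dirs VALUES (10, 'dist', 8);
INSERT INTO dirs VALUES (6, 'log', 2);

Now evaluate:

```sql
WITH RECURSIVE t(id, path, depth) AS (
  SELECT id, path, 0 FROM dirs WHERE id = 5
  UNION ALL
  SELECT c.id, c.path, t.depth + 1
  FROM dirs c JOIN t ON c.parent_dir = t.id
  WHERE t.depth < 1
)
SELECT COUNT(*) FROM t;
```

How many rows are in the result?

2

Base: id=5 (bin) at depth 0.
Iteration 1: rows with parent_dir in {5} -> srv (id 9, depth 1).
Iteration 2: depth < 1 fails for all current rows; recursion stops.
Total rows emitted: 2.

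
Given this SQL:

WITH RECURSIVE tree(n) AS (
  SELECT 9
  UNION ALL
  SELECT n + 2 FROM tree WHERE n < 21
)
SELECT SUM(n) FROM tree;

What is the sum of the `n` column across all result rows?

105

Base: n=9.
Iteration 1: 9 < 21 holds -> n = 9 + 2 = 11.
Iteration 2: 11 < 21 holds -> n = 11 + 2 = 13.
Iteration 3: 13 < 21 holds -> n = 13 + 2 = 15.
Iteration 4: 15 < 21 holds -> n = 15 + 2 = 17.
Iteration 5: 17 < 21 holds -> n = 17 + 2 = 19.
Iteration 6: 19 < 21 holds -> n = 19 + 2 = 21.
Iteration 7: 21 < 21 fails; recursion stops.
SUM(n) = 9 + 11 + 13 + 15 + 17 + 19 + 21 = 105.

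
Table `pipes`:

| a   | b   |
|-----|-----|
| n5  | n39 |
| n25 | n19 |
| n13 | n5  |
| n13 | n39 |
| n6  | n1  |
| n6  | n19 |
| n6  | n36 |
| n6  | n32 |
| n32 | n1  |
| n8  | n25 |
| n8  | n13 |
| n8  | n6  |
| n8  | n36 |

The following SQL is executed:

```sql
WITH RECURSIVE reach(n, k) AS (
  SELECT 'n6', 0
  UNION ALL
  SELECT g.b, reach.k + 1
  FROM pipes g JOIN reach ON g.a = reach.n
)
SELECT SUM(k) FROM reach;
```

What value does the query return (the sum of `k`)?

Base: (n6, k=0).
Iteration 1: edges from {n6} -> (n1, k=1), (n19, k=1), (n32, k=1), (n36, k=1).
Iteration 2: edges from {n1,n19,n32,n36} -> (n1, k=2).
Iteration 3: no outgoing edges from {n1}; recursion stops.
SUM(k) = 0 + 1 + 1 + 1 + 1 + 2 = 6.

6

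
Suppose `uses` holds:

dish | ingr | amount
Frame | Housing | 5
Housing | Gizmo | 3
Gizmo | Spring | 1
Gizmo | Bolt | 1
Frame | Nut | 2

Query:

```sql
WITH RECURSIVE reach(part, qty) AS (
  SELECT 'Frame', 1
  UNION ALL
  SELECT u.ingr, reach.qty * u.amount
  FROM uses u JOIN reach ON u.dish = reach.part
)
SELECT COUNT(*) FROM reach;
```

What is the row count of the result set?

6

Base: (Frame, qty=1).
Iteration 1: components of {Frame} -> Housing = 1*5 = 5, Nut = 1*2 = 2.
Iteration 2: components of {Housing,Nut} -> Gizmo = 5*3 = 15.
Iteration 3: components of {Gizmo} -> Bolt = 15*1 = 15, Spring = 15*1 = 15.
Iteration 4: no further components; recursion stops.
Total rows emitted: 6.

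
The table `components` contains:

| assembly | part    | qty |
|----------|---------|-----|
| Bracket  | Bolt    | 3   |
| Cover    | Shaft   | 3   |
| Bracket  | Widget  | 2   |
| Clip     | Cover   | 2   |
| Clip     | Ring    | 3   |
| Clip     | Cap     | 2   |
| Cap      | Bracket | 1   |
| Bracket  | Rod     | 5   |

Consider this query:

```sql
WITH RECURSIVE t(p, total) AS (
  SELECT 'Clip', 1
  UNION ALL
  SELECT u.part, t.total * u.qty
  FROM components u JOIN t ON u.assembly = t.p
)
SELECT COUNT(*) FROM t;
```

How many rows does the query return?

Base: (Clip, total=1).
Iteration 1: components of {Clip} -> Cap = 1*2 = 2, Cover = 1*2 = 2, Ring = 1*3 = 3.
Iteration 2: components of {Cap,Cover,Ring} -> Bracket = 2*1 = 2, Shaft = 2*3 = 6.
Iteration 3: components of {Bracket,Shaft} -> Bolt = 2*3 = 6, Rod = 2*5 = 10, Widget = 2*2 = 4.
Iteration 4: no further components; recursion stops.
Total rows emitted: 9.

9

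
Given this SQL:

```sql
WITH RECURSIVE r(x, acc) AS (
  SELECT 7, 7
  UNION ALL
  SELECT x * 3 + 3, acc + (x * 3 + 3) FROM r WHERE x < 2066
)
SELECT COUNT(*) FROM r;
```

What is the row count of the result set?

Base: x=7, acc=7.
Iteration 1: 7 < 2066 holds -> x = 7 * 3 + 3 = 24, acc = 7 + 24 = 31.
Iteration 2: 24 < 2066 holds -> x = 24 * 3 + 3 = 75, acc = 31 + 75 = 106.
Iteration 3: 75 < 2066 holds -> x = 75 * 3 + 3 = 228, acc = 106 + 228 = 334.
Iteration 4: 228 < 2066 holds -> x = 228 * 3 + 3 = 687, acc = 334 + 687 = 1021.
Iteration 5: 687 < 2066 holds -> x = 687 * 3 + 3 = 2064, acc = 1021 + 2064 = 3085.
Iteration 6: 2064 < 2066 holds -> x = 2064 * 3 + 3 = 6195, acc = 3085 + 6195 = 9280.
Iteration 7: 6195 < 2066 fails; recursion stops.
Total rows emitted: 7.

7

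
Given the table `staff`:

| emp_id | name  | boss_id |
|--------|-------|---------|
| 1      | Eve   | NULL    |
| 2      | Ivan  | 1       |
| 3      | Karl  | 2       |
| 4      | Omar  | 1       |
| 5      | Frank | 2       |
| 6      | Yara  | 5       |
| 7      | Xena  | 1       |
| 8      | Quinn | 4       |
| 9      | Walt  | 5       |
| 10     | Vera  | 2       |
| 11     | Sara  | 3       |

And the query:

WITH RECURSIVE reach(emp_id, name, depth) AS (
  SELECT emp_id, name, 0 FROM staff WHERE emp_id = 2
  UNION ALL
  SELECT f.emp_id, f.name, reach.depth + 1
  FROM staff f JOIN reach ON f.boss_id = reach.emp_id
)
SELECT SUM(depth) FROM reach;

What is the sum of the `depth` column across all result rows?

Base: emp_id=2 (Ivan) at depth 0.
Iteration 1: rows with boss_id in {2} -> Karl (id 3, depth 1), Frank (id 5, depth 1), Vera (id 10, depth 1).
Iteration 2: rows with boss_id in {3,5,10} -> Yara (id 6, depth 2), Walt (id 9, depth 2), Sara (id 11, depth 2).
Iteration 3: no rows with boss_id in {6,9,11}; recursion stops.
SUM(depth) = 0 + 1 + 1 + 1 + 2 + 2 + 2 = 9.

9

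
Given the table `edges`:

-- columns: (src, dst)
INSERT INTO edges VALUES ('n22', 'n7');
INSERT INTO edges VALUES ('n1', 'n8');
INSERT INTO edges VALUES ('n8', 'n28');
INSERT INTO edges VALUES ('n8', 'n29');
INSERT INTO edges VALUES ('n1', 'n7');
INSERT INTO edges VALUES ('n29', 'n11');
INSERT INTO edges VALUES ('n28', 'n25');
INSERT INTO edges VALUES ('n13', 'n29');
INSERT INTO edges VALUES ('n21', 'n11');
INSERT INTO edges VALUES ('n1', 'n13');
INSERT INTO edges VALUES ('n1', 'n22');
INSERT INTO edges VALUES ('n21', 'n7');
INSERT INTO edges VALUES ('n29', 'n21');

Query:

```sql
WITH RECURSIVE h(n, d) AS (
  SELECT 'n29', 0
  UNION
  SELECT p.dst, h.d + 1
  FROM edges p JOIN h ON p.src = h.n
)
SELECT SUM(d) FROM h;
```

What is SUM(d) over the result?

6

Base: (n29, d=0).
Iteration 1: edges from {n29} -> (n11, d=1), (n21, d=1).
Iteration 2: edges from {n11,n21} -> (n11, d=2), (n7, d=2).
Iteration 3: no outgoing edges from {n11,n7}; recursion stops.
SUM(d) = 0 + 1 + 1 + 2 + 2 = 6.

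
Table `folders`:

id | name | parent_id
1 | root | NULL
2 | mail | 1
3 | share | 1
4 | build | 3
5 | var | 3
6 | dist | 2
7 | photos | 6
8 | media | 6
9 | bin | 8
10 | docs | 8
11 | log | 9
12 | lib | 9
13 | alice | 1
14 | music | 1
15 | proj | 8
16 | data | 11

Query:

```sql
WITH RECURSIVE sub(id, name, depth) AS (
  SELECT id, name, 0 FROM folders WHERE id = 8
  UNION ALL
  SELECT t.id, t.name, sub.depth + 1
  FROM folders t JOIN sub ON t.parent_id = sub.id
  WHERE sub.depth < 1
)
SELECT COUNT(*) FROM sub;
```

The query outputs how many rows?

4

Base: id=8 (media) at depth 0.
Iteration 1: rows with parent_id in {8} -> bin (id 9, depth 1), docs (id 10, depth 1), proj (id 15, depth 1).
Iteration 2: depth < 1 fails for all current rows; recursion stops.
Total rows emitted: 4.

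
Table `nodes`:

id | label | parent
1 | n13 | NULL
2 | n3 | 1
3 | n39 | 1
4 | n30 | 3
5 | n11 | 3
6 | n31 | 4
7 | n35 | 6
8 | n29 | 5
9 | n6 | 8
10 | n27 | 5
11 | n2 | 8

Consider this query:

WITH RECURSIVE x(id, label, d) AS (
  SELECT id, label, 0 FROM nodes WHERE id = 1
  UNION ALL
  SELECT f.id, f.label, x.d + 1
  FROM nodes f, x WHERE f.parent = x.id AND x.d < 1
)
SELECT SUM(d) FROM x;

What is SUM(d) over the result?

2

Base: id=1 (n13) at d 0.
Iteration 1: rows with parent in {1} -> n3 (id 2, d 1), n39 (id 3, d 1).
Iteration 2: d < 1 fails for all current rows; recursion stops.
SUM(d) = 0 + 1 + 1 = 2.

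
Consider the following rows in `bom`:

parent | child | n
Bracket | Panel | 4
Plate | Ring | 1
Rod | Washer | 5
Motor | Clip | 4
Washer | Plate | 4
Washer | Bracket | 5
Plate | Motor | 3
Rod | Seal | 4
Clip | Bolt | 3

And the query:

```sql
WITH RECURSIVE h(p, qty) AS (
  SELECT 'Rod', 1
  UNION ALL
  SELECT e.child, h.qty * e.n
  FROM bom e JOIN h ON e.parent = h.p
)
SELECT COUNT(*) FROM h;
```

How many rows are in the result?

Base: (Rod, qty=1).
Iteration 1: components of {Rod} -> Seal = 1*4 = 4, Washer = 1*5 = 5.
Iteration 2: components of {Seal,Washer} -> Bracket = 5*5 = 25, Plate = 5*4 = 20.
Iteration 3: components of {Bracket,Plate} -> Motor = 20*3 = 60, Panel = 25*4 = 100, Ring = 20*1 = 20.
Iteration 4: components of {Motor,Panel,Ring} -> Clip = 60*4 = 240.
Iteration 5: components of {Clip} -> Bolt = 240*3 = 720.
Iteration 6: no further components; recursion stops.
Total rows emitted: 10.

10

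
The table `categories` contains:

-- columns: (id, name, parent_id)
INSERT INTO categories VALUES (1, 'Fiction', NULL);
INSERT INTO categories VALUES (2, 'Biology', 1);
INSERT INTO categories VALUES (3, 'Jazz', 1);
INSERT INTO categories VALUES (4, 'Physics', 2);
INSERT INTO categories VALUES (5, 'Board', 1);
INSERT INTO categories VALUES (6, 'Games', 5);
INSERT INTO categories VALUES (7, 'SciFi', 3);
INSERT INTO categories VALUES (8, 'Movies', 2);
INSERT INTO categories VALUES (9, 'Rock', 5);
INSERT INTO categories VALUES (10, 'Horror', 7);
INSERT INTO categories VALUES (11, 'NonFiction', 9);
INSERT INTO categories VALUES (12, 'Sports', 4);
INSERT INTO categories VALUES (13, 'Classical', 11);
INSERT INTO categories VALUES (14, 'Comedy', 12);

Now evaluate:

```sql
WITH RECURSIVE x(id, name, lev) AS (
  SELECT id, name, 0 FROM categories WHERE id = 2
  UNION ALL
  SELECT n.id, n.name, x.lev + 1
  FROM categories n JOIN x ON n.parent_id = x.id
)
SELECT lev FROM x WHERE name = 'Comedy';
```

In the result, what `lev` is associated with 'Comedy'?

Base: id=2 (Biology) at lev 0.
Iteration 1: rows with parent_id in {2} -> Physics (id 4, lev 1), Movies (id 8, lev 1).
Iteration 2: rows with parent_id in {4,8} -> Sports (id 12, lev 2).
Iteration 3: rows with parent_id in {12} -> Comedy (id 14, lev 3).
Iteration 4: no rows with parent_id in {14}; recursion stops.

3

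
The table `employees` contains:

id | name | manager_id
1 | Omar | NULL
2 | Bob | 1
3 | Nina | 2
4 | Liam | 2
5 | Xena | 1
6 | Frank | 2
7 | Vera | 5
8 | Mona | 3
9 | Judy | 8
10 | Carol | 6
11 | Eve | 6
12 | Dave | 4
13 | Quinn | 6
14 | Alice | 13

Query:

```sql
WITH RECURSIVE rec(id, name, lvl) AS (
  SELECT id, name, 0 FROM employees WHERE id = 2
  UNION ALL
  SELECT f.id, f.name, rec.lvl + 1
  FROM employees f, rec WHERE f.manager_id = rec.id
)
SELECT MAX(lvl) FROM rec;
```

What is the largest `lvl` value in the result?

3

Base: id=2 (Bob) at lvl 0.
Iteration 1: rows with manager_id in {2} -> Nina (id 3, lvl 1), Liam (id 4, lvl 1), Frank (id 6, lvl 1).
Iteration 2: rows with manager_id in {3,4,6} -> Mona (id 8, lvl 2), Carol (id 10, lvl 2), Eve (id 11, lvl 2), Dave (id 12, lvl 2), Quinn (id 13, lvl 2).
Iteration 3: rows with manager_id in {8,10,11,12,13} -> Judy (id 9, lvl 3), Alice (id 14, lvl 3).
Iteration 4: no rows with manager_id in {9,14}; recursion stops.
lvl values: 0, 1, 1, 1, 2, 2, 2, 2, 2, 3, 3; the maximum is 3.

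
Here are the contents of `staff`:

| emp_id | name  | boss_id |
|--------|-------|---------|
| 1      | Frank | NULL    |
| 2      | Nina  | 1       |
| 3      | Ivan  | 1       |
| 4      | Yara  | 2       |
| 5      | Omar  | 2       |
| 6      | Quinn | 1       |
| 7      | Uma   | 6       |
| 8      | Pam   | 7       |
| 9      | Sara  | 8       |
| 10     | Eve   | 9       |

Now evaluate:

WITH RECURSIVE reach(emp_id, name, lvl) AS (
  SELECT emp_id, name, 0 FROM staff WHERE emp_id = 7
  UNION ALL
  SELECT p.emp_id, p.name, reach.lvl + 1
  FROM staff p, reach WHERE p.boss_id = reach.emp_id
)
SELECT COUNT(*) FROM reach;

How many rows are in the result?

4

Base: emp_id=7 (Uma) at lvl 0.
Iteration 1: rows with boss_id in {7} -> Pam (id 8, lvl 1).
Iteration 2: rows with boss_id in {8} -> Sara (id 9, lvl 2).
Iteration 3: rows with boss_id in {9} -> Eve (id 10, lvl 3).
Iteration 4: no rows with boss_id in {10}; recursion stops.
Total rows emitted: 4.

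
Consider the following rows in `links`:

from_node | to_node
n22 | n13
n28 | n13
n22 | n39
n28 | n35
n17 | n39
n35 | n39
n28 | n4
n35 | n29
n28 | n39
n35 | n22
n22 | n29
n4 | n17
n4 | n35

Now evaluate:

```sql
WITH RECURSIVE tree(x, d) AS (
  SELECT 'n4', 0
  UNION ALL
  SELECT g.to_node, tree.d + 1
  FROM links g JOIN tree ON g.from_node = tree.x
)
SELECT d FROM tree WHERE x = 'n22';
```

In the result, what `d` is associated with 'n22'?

2

Base: (n4, d=0).
Iteration 1: edges from {n4} -> (n17, d=1), (n35, d=1).
Iteration 2: edges from {n17,n35} -> (n22, d=2), (n29, d=2), (n39, d=2) x2. [UNION ALL keeps all 4 new rows, including repeats]
Iteration 3: edges from {n22,n29,n39} -> (n13, d=3), (n29, d=3), (n39, d=3).
Iteration 4: no outgoing edges from {n13,n29,n39}; recursion stops.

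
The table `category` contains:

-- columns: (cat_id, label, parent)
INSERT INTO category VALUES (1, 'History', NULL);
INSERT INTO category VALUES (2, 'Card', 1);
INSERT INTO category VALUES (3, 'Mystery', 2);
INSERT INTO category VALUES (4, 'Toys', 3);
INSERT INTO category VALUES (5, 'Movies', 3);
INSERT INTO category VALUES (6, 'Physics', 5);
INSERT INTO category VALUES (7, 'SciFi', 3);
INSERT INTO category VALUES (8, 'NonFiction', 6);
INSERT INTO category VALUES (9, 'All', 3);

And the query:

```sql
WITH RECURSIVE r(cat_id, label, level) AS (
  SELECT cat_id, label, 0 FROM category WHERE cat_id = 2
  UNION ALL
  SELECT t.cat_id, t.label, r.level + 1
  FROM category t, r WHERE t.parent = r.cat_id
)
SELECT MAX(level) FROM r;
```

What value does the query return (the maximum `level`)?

Base: cat_id=2 (Card) at level 0.
Iteration 1: rows with parent in {2} -> Mystery (id 3, level 1).
Iteration 2: rows with parent in {3} -> Toys (id 4, level 2), Movies (id 5, level 2), SciFi (id 7, level 2), All (id 9, level 2).
Iteration 3: rows with parent in {4,5,7,9} -> Physics (id 6, level 3).
Iteration 4: rows with parent in {6} -> NonFiction (id 8, level 4).
Iteration 5: no rows with parent in {8}; recursion stops.
level values: 0, 1, 2, 2, 2, 2, 3, 4; the maximum is 4.

4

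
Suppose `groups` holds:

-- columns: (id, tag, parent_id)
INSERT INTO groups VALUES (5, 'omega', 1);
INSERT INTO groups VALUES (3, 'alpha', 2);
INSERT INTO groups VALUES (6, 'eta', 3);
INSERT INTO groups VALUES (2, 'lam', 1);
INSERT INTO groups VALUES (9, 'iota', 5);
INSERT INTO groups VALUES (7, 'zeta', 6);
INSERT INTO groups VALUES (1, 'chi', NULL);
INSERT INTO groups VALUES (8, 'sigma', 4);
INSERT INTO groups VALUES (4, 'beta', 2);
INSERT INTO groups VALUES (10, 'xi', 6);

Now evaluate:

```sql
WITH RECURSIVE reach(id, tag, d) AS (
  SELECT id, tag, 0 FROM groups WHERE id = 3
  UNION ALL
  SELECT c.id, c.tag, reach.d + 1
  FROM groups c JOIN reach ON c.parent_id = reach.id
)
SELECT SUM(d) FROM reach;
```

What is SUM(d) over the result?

Base: id=3 (alpha) at d 0.
Iteration 1: rows with parent_id in {3} -> eta (id 6, d 1).
Iteration 2: rows with parent_id in {6} -> zeta (id 7, d 2), xi (id 10, d 2).
Iteration 3: no rows with parent_id in {7,10}; recursion stops.
SUM(d) = 0 + 1 + 2 + 2 = 5.

5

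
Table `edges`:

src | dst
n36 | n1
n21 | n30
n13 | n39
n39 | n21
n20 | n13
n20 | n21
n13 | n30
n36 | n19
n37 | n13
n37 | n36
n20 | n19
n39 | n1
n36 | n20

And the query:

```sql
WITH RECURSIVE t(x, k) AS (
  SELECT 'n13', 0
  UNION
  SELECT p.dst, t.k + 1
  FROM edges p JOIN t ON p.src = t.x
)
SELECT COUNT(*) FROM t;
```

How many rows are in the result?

6

Base: (n13, k=0).
Iteration 1: edges from {n13} -> (n30, k=1), (n39, k=1).
Iteration 2: edges from {n30,n39} -> (n1, k=2), (n21, k=2).
Iteration 3: edges from {n1,n21} -> (n30, k=3).
Iteration 4: no outgoing edges from {n30}; recursion stops.
Total rows emitted: 6.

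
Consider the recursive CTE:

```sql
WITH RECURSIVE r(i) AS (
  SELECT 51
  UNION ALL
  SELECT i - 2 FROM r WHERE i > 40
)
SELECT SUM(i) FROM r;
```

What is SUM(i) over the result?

Base: i=51.
Iteration 1: 51 > 40 holds -> i = 51 - 2 = 49.
Iteration 2: 49 > 40 holds -> i = 49 - 2 = 47.
Iteration 3: 47 > 40 holds -> i = 47 - 2 = 45.
Iteration 4: 45 > 40 holds -> i = 45 - 2 = 43.
Iteration 5: 43 > 40 holds -> i = 43 - 2 = 41.
Iteration 6: 41 > 40 holds -> i = 41 - 2 = 39.
Iteration 7: 39 > 40 fails; recursion stops.
SUM(i) = 51 + 49 + 47 + 45 + 43 + 41 + 39 = 315.

315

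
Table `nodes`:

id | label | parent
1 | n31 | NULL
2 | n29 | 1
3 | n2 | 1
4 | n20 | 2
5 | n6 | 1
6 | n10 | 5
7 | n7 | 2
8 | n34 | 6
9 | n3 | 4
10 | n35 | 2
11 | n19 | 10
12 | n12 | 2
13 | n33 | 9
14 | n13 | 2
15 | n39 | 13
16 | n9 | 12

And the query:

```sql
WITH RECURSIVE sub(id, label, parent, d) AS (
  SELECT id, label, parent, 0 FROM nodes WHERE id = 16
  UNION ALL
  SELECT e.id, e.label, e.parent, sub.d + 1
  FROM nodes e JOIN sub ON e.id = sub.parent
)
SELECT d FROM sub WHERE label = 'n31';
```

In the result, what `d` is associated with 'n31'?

Base: id=16 (n9), parent=12, d 0.
Iteration 1: join on id=12 -> n12 (id 12, parent=2, d 1).
Iteration 2: join on id=2 -> n29 (id 2, parent=1, d 2).
Iteration 3: join on id=1 -> n31 (id 1, parent=NULL, d 3).
Iteration 4: parent is NULL; no match; recursion stops.

3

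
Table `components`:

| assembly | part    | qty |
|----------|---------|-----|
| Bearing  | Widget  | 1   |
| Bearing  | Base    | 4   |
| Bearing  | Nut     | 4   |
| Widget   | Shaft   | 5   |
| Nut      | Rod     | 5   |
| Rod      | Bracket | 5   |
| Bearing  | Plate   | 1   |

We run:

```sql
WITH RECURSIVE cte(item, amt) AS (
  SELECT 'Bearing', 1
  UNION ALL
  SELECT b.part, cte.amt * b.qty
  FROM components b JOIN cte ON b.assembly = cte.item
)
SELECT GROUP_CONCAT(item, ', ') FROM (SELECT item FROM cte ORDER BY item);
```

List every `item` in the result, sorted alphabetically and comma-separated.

Base, Bearing, Bracket, Nut, Plate, Rod, Shaft, Widget

Base: (Bearing, amt=1).
Iteration 1: components of {Bearing} -> Base = 1*4 = 4, Nut = 1*4 = 4, Plate = 1*1 = 1, Widget = 1*1 = 1.
Iteration 2: components of {Base,Nut,Plate,Widget} -> Rod = 4*5 = 20, Shaft = 1*5 = 5.
Iteration 3: components of {Rod,Shaft} -> Bracket = 20*5 = 100.
Iteration 4: no further components; recursion stops.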